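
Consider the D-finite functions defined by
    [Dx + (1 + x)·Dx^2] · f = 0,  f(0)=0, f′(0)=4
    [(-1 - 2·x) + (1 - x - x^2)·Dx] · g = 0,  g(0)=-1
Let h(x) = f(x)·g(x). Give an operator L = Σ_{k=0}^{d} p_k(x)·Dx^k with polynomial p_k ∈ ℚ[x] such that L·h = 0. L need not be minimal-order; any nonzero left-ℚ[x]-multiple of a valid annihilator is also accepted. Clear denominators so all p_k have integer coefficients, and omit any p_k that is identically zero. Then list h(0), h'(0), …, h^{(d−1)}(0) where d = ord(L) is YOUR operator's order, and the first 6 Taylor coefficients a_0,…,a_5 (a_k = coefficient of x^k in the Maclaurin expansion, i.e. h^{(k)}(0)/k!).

f: a_k = 0, 4, -2, 4/3, -1, 4/5, …
g: a_k = -1, -1, -2, -3, -5, -8, …
Sym-product of L_f,L_g gives L₀ (≤ ord 2).
L = (3 + 4·x) + (1 + 7·x + 5·x^2)·Dx + (-1 + 2·x^2 + x^3)·Dx^2  (order 2).
h: a_k = 0, -4, -2, -22/3, -25/3, -247/15, …
ICs: h(0) = 0, h′(0) = -4.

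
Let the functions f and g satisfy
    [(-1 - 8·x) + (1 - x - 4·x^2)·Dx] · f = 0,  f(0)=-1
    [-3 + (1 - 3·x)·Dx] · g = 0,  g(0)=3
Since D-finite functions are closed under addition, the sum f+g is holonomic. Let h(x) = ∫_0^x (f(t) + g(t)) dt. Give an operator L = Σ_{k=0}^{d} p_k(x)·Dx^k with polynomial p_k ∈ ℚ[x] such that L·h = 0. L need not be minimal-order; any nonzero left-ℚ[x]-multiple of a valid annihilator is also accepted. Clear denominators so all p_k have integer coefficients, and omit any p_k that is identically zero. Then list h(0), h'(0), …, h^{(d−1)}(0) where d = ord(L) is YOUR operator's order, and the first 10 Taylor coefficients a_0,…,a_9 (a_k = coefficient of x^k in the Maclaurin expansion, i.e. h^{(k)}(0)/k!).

f: a_k = -1, -1, -5, -9, -29, -65, -181, -441, -1165, -2929, …
g: a_k = 3, 9, 27, 81, 243, 729, 2187, 6561, 19683, 59049, …
h₀=f+g: left-lcm gives L₀, ord ≤ 2.
h=∫₀ˣh₀: take L = L₀·Dx.
L = (6 - 72·x + 144·x^2 - 144·x^3)·Dx + (4 - 84·x^2 + 252·x^3 - 288·x^4)·Dx^2 + (-1 + 8·x - 21·x^2 + 8·x^3 + 54·x^4 - 72·x^5)·Dx^3  (order 3).
h: a_k = 0, 2, 4, 22/3, 18, 214/5, 332/3, 2006/7, 765, 18518/9, …
ICs: h(0) = 0, h′(0) = 2, h′′(0) = 8.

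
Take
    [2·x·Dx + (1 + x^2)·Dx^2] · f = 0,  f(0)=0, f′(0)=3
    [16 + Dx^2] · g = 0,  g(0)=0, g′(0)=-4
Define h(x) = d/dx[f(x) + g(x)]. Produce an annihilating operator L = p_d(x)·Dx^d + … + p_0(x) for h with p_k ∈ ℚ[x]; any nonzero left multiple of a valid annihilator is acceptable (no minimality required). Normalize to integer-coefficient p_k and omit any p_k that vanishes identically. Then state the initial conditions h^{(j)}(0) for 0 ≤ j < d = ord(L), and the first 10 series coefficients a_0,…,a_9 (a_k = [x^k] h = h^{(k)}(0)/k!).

L = (64·x + 704·x^3 + 256·x^5) + (112 + 416·x^2 + 432·x^4 + 128·x^6)·Dx + (4·x + 44·x^3 + 16·x^5)·Dx^2 + (7 + 26·x^2 + 27·x^4 + 8·x^6)·Dx^3  (order 3).
h: a_k = -1, 0, 29, 0, -119/3, 0, 889/45, 0, -1103/315, 0, …
ICs: h(0) = -1, h′(0) = 0, h′′(0) = 58.

f: a_k = 0, 3, 0, -1, 0, 3/5, 0, -3/7, 0, 1/3, …
g: a_k = 0, -4, 0, 32/3, 0, -128/15, 0, 1024/315, 0, -2048/2835, …
Weyl lclm of L_f,L_g ⇒ L₀ (ord ≤ 4).
Differentiate: ansatz ord ≤ ord L₀ ⇒ L.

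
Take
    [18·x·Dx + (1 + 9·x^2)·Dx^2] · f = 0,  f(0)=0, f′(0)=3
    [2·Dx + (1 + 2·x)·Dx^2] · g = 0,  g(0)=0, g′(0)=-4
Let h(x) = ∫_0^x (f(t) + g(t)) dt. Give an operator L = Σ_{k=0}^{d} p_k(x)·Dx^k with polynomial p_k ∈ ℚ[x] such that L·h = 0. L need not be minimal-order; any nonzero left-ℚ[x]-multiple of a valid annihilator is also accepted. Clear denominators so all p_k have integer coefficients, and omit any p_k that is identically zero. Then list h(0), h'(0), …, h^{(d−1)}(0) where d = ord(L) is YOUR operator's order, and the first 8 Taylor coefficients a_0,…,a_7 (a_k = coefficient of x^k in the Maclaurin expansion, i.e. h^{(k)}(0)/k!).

L = (-18 - 108·x + 486·x^2 + 324·x^3)·Dx^2 + (-13 - 36·x + 135·x^2 + 972·x^3 + 648·x^4)·Dx^3 + (-1 + 7·x + 18·x^2 + 81·x^3 + 243·x^4 + 162·x^5)·Dx^4  (order 4).
h: a_k = 0, 0, -1/2, 4/3, -43/12, 8/5, 179/30, 64/21, …
ICs: h(0) = 0, h′(0) = 0, h′′(0) = -1, h′′′(0) = 8.

f: a_k = 0, 3, 0, -9, 0, 243/5, 0, -2187/7, …
g: a_k = 0, -4, 4, -16/3, 8, -64/5, 64/3, -256/7, …
Weyl lclm of L_f,L_g ⇒ L₀ (ord ≤ 4).
h=∫₀ˣh₀: take L = L₀·Dx.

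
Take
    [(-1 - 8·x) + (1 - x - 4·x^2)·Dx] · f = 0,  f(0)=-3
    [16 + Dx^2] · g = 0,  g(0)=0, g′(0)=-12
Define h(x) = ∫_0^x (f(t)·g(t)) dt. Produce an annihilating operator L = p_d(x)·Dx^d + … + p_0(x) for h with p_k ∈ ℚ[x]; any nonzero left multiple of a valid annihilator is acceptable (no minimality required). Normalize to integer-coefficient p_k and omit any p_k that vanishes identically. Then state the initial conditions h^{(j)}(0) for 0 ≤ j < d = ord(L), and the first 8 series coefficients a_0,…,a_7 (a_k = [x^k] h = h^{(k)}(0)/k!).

f: a_k = -3, -3, -15, -27, -87, -195, -543, -1323, …
g: a_k = 0, -12, 0, 32, 0, -128/5, 0, 1024/105, …
Product ⇒ symmetric product L₀, ord ≤ 2.
∫: right-multiply L₀ by Dx.
L = (-8 + 16·x + 64·x^2)·Dx + (2 + 16·x)·Dx^2 + (-1 + x + 4·x^2)·Dx^3  (order 3).
h: a_k = 0, 0, 18, 12, 21, 228/5, 534/5, 7764/35, …
ICs: h(0) = 0, h′(0) = 0, h′′(0) = 36.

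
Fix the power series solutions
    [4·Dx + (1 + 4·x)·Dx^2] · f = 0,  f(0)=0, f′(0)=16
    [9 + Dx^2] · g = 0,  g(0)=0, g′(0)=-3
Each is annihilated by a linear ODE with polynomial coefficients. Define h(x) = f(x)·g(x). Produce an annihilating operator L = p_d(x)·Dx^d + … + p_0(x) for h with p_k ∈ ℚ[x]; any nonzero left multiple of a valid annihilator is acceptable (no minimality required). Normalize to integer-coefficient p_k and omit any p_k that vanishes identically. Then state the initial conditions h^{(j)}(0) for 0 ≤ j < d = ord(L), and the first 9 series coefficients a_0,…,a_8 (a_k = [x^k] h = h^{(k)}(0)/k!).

L = (-2043 - 1296·x + 44064·x^2 + 186624·x^3 + 186624·x^4) + (72 + 5472·x + 31104·x^2 + 41472·x^3)·Dx + (-182 + 864·x + 12096·x^2 + 41472·x^3 + 41472·x^4)·Dx^2 + (8 + 608·x + 3456·x^2 + 4608·x^3)·Dx^3 + (5 + 112·x + 800·x^2 + 2304·x^3 + 2304·x^4)·Dx^4  (order 4).
h: a_k = 0, 0, -48, 96, -184, 624, -2106, 35524/5, -859821/35, …
ICs: h(0) = 0, h′(0) = 0, h′′(0) = -96, h′′′(0) = 576.

f: a_k = 0, 16, -32, 256/3, -256, 4096/5, -8192/3, 65536/7, -32768, …
g: a_k = 0, -3, 0, 9/2, 0, -81/40, 0, 243/560, 0, …
h₀=f·g: eliminate ⇒ L₀, order ≤ 2·2.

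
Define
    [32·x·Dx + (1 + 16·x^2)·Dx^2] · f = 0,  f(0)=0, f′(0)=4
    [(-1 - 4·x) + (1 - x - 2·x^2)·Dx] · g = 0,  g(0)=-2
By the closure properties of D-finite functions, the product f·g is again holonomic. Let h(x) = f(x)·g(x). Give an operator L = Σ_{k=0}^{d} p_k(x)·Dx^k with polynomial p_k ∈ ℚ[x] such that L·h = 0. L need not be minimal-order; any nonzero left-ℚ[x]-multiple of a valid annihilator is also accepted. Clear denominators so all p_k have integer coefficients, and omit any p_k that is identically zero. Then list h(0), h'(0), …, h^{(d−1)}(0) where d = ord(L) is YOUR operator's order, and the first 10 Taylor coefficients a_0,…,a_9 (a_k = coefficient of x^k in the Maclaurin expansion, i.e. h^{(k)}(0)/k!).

f: a_k = 0, 4, 0, -64/3, 0, 1024/5, 0, -16384/7, 0, 262144/9, …
g: a_k = -2, -2, -6, -10, -22, -42, -86, -170, -342, -682, …
Product ⇒ symmetric product L₀, ord ≤ 2.
L = (4 + 32·x + 192·x^2) + (2 - 24·x + 64·x^2 + 192·x^3)·Dx + (-1 + x - 14·x^2 + 16·x^3 + 32·x^4)·Dx^2  (order 2).
h: a_k = 0, -8, -8, 56/3, 8/3, -1848/5, -5464/15, 375656/105, 19944/7, -15198664/315, …
ICs: h(0) = 0, h′(0) = -8.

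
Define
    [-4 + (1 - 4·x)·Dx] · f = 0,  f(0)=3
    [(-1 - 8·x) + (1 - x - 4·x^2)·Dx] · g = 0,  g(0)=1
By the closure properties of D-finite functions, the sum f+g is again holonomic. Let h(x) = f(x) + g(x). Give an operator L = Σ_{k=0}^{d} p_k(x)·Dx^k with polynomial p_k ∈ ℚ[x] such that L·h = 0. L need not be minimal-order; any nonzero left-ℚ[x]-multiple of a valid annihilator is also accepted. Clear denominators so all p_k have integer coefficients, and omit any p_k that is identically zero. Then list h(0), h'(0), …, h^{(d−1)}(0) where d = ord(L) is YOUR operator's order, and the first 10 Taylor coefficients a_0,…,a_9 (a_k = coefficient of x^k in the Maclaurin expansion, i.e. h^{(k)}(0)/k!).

f: a_k = 3, 12, 48, 192, 768, 3072, 12288, 49152, 196608, 786432, …
g: a_k = 1, 1, 5, 9, 29, 65, 181, 441, 1165, 2929, …
h₀=f+g: left-lcm gives L₀, ord ≤ 2.
L = (8 - 288·x + 384·x^2 - 512·x^3) + (22 - 8·x - 288·x^2 + 640·x^3 - 1024·x^4)·Dx + (-3 + 23·x - 56·x^2 + 32·x^3 + 128·x^4 - 256·x^5)·Dx^2  (order 2).
h: a_k = 4, 13, 53, 201, 797, 3137, 12469, 49593, 197773, 789361, …
ICs: h(0) = 4, h′(0) = 13.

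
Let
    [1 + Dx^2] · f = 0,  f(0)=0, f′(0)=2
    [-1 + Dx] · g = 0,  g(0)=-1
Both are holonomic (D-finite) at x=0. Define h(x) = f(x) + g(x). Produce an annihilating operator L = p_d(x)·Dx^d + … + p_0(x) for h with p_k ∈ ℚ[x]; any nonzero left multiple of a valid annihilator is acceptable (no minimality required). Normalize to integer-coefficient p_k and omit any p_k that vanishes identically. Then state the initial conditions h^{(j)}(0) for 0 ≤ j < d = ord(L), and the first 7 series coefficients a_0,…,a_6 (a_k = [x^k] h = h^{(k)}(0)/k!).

L = -1 + Dx - Dx^2 + Dx^3  (order 3).
h: a_k = -1, 1, -1/2, -1/2, -1/24, 1/120, -1/720, …
ICs: h(0) = -1, h′(0) = 1, h′′(0) = -1.

f: a_k = 0, 2, 0, -1/3, 0, 1/60, 0, …
g: a_k = -1, -1, -1/2, -1/6, -1/24, -1/120, -1/720, …
Sum ⇒ L₀ = lclm(L_f,L_g) in ℚ(x)⟨Dx⟩.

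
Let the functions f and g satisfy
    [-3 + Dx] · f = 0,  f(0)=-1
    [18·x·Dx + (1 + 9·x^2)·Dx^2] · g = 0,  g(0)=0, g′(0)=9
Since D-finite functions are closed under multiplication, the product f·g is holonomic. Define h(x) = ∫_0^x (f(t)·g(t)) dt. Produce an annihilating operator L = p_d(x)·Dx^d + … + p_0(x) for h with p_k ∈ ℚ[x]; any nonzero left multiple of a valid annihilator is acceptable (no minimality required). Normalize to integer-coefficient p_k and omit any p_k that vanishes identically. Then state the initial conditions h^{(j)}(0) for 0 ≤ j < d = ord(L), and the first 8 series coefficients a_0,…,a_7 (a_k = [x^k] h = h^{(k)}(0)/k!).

L = (9 - 54·x + 81·x^2)·Dx + (-6 + 18·x - 54·x^2)·Dx^2 + (1 + 9·x^2)·Dx^3  (order 3).
h: a_k = 0, 0, -9/2, -9, -27/8, 81/10, -729/80, -2673/56, …
ICs: h(0) = 0, h′(0) = 0, h′′(0) = -9.

f: a_k = -1, -3, -9/2, -9/2, -27/8, -81/40, -81/80, -243/560, …
g: a_k = 0, 9, 0, -27, 0, 729/5, 0, -6561/7, …
h₀=f·g: eliminate ⇒ L₀, order ≤ 1·2.
∫: right-multiply L₀ by Dx.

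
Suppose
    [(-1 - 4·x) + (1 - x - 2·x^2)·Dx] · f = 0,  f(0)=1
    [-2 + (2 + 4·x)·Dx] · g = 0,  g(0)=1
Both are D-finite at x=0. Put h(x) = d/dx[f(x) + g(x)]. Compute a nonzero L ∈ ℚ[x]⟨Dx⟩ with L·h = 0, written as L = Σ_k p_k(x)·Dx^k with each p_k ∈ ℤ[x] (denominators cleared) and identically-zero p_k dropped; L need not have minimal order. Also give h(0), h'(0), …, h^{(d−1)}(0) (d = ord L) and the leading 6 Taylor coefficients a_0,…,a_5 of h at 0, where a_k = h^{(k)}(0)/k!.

L = (-48 - 222·x - 432·x^2 - 336·x^3 - 240·x^4) + (-27 - 258·x - 873·x^2 - 1368·x^3 - 1284·x^4 - 720·x^5)·Dx + (7 + 34·x + 41·x^2 - 54·x^3 - 236·x^4 - 328·x^5 - 160·x^6)·Dx^2  (order 2).
h: a_k = 2, 5, 33/2, 83/2, 875/8, 2001/8, …
ICs: h(0) = 2, h′(0) = 5.

f: a_k = 1, 1, 3, 5, 11, 21, …
g: a_k = 1, 1, -1/2, 1/2, -5/8, 7/8, …
L₀ := lclm(L_f,L_g); ord L₀ ≤ 1+1.
Derive L from L₀ (diff closure).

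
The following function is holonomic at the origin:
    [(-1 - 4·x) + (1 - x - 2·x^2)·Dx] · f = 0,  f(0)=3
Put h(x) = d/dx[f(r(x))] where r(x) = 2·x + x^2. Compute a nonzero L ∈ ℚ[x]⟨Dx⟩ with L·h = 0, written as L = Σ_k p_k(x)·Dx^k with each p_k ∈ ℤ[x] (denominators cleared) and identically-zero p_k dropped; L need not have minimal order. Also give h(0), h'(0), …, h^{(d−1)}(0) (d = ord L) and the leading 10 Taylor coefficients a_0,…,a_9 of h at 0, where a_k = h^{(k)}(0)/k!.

f: a_k = 3, 3, 9, 15, 33, 63, 129, 255, 513, 1023, …
Substitute x→r, Dx→(1/r')Dx; clear ⇒ L₀.
h₀' ⇒ L via d/dx closure of L₀.
L = (13 + 52·x + 186·x^2 + 160·x^3 + 40·x^4) + (-1 - 5·x + 26·x^2 + 62·x^3 + 40·x^4 + 8·x^5)·Dx  (order 1).
h: a_k = 6, 78, 468, 2868, 15810, 84618, 438984, 2232648, 11175462, 55250670, …
ICs: h(0) = 6.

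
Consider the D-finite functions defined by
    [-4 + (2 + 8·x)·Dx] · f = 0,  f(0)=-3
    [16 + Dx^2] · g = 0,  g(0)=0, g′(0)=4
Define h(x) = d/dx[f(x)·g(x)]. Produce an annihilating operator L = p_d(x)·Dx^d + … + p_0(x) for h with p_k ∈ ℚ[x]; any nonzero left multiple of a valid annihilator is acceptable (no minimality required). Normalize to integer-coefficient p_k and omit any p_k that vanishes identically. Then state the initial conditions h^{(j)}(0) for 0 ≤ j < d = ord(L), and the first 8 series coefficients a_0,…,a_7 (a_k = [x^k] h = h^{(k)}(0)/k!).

L = (212 + 2304·x + 8704·x^2 + 16384·x^3 + 16384·x^4) + (-4 - 144·x - 768·x^2 - 1024·x^3)·Dx + (7 + 88·x + 432·x^2 + 1024·x^3 + 1024·x^4)·Dx^2  (order 2).
h: a_k = -12, -48, 168, 64, 152, -7776/5, 15728/3, -1978112/105, …
ICs: h(0) = -12, h′(0) = -48.

f: a_k = -3, -6, 6, -12, 30, -84, 252, -792, …
g: a_k = 0, 4, 0, -32/3, 0, 128/15, 0, -1024/315, …
h₀=f·g: eliminate ⇒ L₀, order ≤ 1·2.
Differentiate: ansatz ord ≤ ord L₀ ⇒ L.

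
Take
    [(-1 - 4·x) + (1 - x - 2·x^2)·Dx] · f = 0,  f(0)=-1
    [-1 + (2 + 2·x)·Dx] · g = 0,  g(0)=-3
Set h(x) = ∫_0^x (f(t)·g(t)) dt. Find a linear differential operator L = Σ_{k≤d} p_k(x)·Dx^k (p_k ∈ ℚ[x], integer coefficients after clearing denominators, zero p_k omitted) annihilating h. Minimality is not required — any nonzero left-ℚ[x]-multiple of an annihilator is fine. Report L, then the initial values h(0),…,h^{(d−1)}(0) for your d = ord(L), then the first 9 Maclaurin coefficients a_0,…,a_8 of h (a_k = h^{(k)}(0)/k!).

f: a_k = -1, -1, -3, -5, -11, -21, -43, -85, -171, …
g: a_k = -3, -3/2, 3/8, -3/16, 15/128, -21/256, 63/1024, -99/2048, 1287/32768, …
Sym-product of L_f,L_g gives L₀ (≤ ord 1).
∫: right-multiply L₀ by Dx.
L = (3 + 6·x)·Dx + (-2 + 2·x + 4·x^2)·Dx^2  (order 2).
h: a_k = 0, 3, 9/4, 27/8, 309/64, 5049/640, 6669/512, 160749/7168, 641709/16384, …
ICs: h(0) = 0, h′(0) = 3.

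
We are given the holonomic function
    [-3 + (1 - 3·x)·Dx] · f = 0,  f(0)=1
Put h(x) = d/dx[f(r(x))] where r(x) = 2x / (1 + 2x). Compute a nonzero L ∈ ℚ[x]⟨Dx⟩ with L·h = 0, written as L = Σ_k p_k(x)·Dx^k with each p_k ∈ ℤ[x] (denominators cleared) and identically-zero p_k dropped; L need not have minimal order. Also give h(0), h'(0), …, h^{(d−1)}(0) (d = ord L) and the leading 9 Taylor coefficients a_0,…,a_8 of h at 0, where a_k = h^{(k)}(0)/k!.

L = 8 + (-1 + 4·x)·Dx  (order 1).
h: a_k = 6, 48, 288, 1536, 7680, 36864, 172032, 786432, 3538944, …
ICs: h(0) = 6.

f: a_k = 1, 3, 9, 27, 81, 243, 729, 2187, 6561, …
Substitute x→r, Dx→(1/r')Dx; clear ⇒ L₀.
h₀' ⇒ L via d/dx closure of L₀.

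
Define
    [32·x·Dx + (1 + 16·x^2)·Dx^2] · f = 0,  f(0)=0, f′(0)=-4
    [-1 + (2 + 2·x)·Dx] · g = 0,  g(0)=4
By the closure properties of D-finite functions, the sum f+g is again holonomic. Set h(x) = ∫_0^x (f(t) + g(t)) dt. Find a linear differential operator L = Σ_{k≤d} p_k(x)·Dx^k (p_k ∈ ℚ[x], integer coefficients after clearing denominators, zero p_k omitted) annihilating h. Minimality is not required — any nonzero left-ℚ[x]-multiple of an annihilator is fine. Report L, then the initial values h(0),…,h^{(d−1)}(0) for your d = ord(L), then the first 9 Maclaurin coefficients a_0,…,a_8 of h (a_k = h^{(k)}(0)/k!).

f: a_k = 0, -4, 0, 64/3, 0, -1024/5, 0, 16384/7, 0, …
g: a_k = 4, 2, -1/2, 1/4, -5/32, 7/64, -21/256, 33/512, -429/8192, …
f+g: L₀ = lclm(L_f,L_g), ord ≤ 2+1.
h=∫₀ˣh₀: take L = L₀·Dx.
L = (-64 - 160·x + 3072·x^2 + 1536·x^3)·Dx^2 + (-131 - 256·x + 5920·x^2 + 12288·x^3 + 5376·x^4)·Dx^3 + (-2 + 126·x + 192·x^2 + 2112·x^3 + 3584·x^4 + 1536·x^5)·Dx^4  (order 4).
h: a_k = 0, 4, -1, -1/6, 259/48, -1/32, -65501/1920, -3/256, 8388839/28672, …
ICs: h(0) = 0, h′(0) = 4, h′′(0) = -2, h′′′(0) = -1.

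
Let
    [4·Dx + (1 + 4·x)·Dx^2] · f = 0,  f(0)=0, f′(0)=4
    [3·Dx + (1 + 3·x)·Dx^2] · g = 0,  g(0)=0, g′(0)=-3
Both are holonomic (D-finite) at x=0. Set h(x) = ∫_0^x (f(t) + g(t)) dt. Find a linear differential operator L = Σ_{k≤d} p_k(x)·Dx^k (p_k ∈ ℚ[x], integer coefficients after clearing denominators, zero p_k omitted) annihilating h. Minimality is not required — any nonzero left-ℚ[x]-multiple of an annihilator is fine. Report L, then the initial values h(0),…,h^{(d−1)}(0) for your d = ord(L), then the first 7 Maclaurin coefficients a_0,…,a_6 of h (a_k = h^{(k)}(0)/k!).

L = 24·Dx^2 + (14 + 48·x)·Dx^3 + (1 + 7·x + 12·x^2)·Dx^4  (order 4).
h: a_k = 0, 0, 1/2, -7/6, 37/12, -35/4, 781/30, …
ICs: h(0) = 0, h′(0) = 0, h′′(0) = 1, h′′′(0) = -7.

f: a_k = 0, 4, -8, 64/3, -64, 1024/5, -2048/3, …
g: a_k = 0, -3, 9/2, -9, 81/4, -243/5, 243/2, …
L₀ := lclm(L_f,L_g); ord L₀ ≤ 2+2.
h=∫h₀ ⇒ L = L₀·Dx.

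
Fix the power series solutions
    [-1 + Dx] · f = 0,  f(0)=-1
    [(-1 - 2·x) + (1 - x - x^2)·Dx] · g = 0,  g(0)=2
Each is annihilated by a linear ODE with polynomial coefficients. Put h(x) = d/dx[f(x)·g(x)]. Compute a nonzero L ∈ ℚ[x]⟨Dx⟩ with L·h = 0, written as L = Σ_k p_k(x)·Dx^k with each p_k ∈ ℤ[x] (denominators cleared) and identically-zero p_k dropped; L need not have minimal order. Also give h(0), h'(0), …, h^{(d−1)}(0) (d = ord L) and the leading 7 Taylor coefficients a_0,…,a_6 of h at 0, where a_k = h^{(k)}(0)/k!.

f: a_k = -1, -1, -1/2, -1/6, -1/24, -1/120, -1/720, …
g: a_k = 2, 2, 4, 6, 10, 16, 26, …
f·g: L₀ = L_f ⊗_s L_g, ord ≤ 1·1.
h=h₀': d/dx-closure on L₀ ⇒ L.
L = (7 + 6·x - x^2 - 2·x^3 + x^4) + (-2 + x + 4·x^2 - x^4)·Dx  (order 1).
h: a_k = -4, -14, -34, -221/3, -893/6, -17347/60, -98221/180, …
ICs: h(0) = -4.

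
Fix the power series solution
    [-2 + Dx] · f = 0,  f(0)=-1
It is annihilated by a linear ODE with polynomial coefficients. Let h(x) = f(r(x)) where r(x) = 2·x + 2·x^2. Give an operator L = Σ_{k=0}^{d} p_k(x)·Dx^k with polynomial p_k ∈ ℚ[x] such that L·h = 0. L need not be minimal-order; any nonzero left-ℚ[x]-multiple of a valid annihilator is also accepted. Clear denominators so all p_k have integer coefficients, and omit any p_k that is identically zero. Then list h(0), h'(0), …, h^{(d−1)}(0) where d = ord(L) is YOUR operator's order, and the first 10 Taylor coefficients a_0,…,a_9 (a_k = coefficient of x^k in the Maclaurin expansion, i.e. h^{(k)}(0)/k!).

f: a_k = -1, -2, -2, -4/3, -2/3, -4/15, -4/45, -8/315, -2/315, -4/2835, …
L₀ from L_f via x↦r, Dx↦r'^{-1}Dx.
L = (-4 - 8·x) + Dx  (order 1).
h: a_k = -1, -4, -12, -80/3, -152/3, -416/5, -5536/45, -52096/315, -1440/7, -675968/2835, …
ICs: h(0) = -1.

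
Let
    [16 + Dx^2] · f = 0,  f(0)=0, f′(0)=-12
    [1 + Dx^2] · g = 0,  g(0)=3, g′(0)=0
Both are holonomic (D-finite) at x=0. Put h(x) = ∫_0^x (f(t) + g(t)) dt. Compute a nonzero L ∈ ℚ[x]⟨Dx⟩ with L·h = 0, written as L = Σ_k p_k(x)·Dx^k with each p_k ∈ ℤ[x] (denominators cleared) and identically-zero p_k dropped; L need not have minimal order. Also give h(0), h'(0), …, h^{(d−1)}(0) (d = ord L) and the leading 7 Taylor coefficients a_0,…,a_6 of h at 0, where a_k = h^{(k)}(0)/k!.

f: a_k = 0, -12, 0, 32, 0, -128/5, 0, …
g: a_k = 3, 0, -3/2, 0, 1/8, 0, -1/240, …
f+g: L₀ = lclm(L_f,L_g), ord ≤ 2+2.
h=∫₀ˣh₀: take L = L₀·Dx.
L = 16·Dx + 17·Dx^3 + Dx^5  (order 5).
h: a_k = 0, 3, -6, -1/2, 8, 1/40, -64/15, …
ICs: h(0) = 0, h′(0) = 3, h′′(0) = -12, h′′′(0) = -3, h′′′′(0) = 192.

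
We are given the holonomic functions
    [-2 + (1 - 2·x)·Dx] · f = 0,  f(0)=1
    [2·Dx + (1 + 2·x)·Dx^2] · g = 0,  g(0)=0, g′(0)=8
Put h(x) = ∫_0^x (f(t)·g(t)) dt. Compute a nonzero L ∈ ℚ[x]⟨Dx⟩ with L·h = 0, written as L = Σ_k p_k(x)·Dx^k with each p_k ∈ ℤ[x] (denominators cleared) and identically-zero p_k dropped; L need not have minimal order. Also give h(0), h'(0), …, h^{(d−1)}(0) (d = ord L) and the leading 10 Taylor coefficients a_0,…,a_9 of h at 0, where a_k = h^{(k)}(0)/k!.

L = 4·Dx + (2 + 12·x)·Dx^2 + (-1 + 4·x^2)·Dx^3  (order 3).
h: a_k = 0, 0, 4, 8/3, 20/3, 112/15, 752/45, 2368/105, 5104/105, 68224/945, …
ICs: h(0) = 0, h′(0) = 0, h′′(0) = 8.

f: a_k = 1, 2, 4, 8, 16, 32, 64, 128, 256, 512, …
g: a_k = 0, 8, -8, 32/3, -16, 128/5, -128/3, 512/7, -128, 2048/9, …
L₀ := L_f ⊗_s L_g (sym. prod.), ord ≤ 2.
∫: right-multiply L₀ by Dx.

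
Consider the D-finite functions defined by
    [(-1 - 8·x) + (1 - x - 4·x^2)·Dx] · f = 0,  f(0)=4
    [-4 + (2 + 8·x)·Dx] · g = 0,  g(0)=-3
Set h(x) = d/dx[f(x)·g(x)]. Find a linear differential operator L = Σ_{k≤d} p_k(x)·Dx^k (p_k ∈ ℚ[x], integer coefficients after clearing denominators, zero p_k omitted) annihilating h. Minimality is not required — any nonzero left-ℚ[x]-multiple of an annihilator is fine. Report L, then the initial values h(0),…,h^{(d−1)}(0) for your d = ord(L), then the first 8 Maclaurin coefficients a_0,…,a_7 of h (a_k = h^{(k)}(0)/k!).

L = (10 + 156·x + 540·x^2 + 800·x^3 + 960·x^4) + (-3 - 19·x - 30·x^2 + 56·x^3 + 352·x^4 + 384·x^5)·Dx  (order 1).
h: a_k = -36, -120, -756, -1488, -8580, -13176, -85596, -85728, …
ICs: h(0) = -36.

f: a_k = 4, 4, 20, 36, 116, 260, 724, 1764, …
g: a_k = -3, -6, 6, -12, 30, -84, 252, -792, …
L₀ := L_f ⊗_s L_g (sym. prod.), ord ≤ 1.
h₀' ⇒ L via d/dx closure of L₀.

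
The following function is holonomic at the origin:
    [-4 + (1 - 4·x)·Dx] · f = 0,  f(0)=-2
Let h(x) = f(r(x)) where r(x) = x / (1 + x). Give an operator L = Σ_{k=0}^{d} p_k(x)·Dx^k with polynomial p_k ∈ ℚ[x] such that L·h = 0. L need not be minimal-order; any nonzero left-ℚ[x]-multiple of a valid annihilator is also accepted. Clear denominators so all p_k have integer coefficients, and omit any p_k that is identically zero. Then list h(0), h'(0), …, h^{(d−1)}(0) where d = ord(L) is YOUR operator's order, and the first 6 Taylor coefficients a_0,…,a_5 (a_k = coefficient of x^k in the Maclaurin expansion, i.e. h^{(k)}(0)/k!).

L = 4 + (-1 + 2·x + 3·x^2)·Dx  (order 1).
h: a_k = -2, -8, -24, -72, -216, -648, …
ICs: h(0) = -2.

f: a_k = -2, -8, -32, -128, -512, -2048, …
Change of var in L_f (x↦r) gives L₀.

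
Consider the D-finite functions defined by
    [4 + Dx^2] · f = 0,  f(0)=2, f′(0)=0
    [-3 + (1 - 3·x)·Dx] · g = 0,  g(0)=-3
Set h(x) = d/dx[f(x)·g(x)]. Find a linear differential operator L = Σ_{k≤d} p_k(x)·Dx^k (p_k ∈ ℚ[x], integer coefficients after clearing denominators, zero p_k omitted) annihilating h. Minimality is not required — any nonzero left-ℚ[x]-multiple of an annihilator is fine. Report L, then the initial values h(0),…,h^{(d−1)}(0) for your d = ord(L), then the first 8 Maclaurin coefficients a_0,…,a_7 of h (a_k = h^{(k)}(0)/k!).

L = (-14 - 24·x + 36·x^2) + (-6 + 18·x)·Dx + (1 - 6·x + 9·x^2)·Dx^2  (order 2).
h: a_k = -18, -84, -378, -1528, -5730, -103124/5, -360934/5, -5197456/21, …
ICs: h(0) = -18, h′(0) = -84.

f: a_k = 2, 0, -4, 0, 4/3, 0, -8/45, 0, …
g: a_k = -3, -9, -27, -81, -243, -729, -2187, -6561, …
Product ⇒ symmetric product L₀, ord ≤ 2.
Derive L from L₀ (diff closure).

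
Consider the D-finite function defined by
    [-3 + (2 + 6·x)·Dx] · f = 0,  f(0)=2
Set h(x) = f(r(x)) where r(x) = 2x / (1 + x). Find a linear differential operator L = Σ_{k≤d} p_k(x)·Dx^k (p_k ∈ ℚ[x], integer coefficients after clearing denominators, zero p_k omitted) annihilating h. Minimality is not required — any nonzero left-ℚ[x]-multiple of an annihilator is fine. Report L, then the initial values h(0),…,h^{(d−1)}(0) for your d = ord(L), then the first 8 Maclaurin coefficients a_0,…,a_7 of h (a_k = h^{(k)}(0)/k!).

L = -3 + (1 + 8·x + 7·x^2)·Dx  (order 1).
h: a_k = 2, 6, -15, 51, -861/4, 4137/4, -42987/8, 234975/8, …
ICs: h(0) = 2.

f: a_k = 2, 3, -9/4, 27/8, -405/64, 1701/128, -15309/512, 72171/1024, …
Change of var in L_f (x↦r) gives L₀.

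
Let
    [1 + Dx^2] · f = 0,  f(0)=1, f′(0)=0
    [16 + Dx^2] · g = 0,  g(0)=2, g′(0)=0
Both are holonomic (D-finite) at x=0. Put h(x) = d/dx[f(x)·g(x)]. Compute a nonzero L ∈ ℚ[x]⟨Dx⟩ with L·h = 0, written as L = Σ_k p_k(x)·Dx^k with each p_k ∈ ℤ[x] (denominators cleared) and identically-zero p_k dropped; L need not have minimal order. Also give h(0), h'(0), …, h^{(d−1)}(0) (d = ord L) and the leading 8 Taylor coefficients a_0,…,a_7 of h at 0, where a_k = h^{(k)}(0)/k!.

L = 225 + 34·Dx^2 + Dx^4  (order 4).
h: a_k = 0, -34, 0, 353/3, 0, -8177/60, 0, 198593/2520, …
ICs: h(0) = 0, h′(0) = -34, h′′(0) = 0, h′′′(0) = 706.

f: a_k = 1, 0, -1/2, 0, 1/24, 0, -1/720, 0, …
g: a_k = 2, 0, -16, 0, 64/3, 0, -512/45, 0, …
Product ⇒ symmetric product L₀, ord ≤ 4.
Differentiate: ansatz ord ≤ ord L₀ ⇒ L.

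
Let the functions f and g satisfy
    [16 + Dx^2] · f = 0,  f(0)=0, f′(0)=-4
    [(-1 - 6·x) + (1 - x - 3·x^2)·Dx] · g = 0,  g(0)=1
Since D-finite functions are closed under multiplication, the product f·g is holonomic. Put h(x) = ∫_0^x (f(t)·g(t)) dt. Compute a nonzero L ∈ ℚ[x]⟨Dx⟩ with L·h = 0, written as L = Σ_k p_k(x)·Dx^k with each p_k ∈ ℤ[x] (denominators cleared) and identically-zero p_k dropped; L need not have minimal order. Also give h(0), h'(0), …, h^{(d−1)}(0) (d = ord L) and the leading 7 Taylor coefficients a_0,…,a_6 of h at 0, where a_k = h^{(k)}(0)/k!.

L = (-10 + 16·x + 48·x^2)·Dx + (2 + 12·x)·Dx^2 + (-1 + x + 3·x^2)·Dx^3  (order 3).
h: a_k = 0, 0, -2, -4/3, -4/3, -52/15, -314/45, …
ICs: h(0) = 0, h′(0) = 0, h′′(0) = -4.

f: a_k = 0, -4, 0, 32/3, 0, -128/15, 0, …
g: a_k = 1, 1, 4, 7, 19, 40, 97, …
f·g: L₀ = L_f ⊗_s L_g, ord ≤ 2·1.
h=∫₀ˣh₀: take L = L₀·Dx.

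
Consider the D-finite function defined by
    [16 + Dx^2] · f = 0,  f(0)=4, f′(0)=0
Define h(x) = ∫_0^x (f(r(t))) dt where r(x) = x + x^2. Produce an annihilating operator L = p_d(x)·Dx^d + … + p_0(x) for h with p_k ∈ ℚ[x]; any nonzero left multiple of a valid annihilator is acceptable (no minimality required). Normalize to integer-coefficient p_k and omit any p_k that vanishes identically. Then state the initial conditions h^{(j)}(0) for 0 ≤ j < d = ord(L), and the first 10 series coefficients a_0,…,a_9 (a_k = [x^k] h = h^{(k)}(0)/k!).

L = (16 + 96·x + 192·x^2 + 128·x^3)·Dx - 2·Dx^2 + (1 + 2·x)·Dx^3  (order 3).
h: a_k = 0, 4, 0, -32/3, -16, 32/15, 256/9, 10496/315, 64/15, -92032/2835, …
ICs: h(0) = 0, h′(0) = 4, h′′(0) = 0.

f: a_k = 4, 0, -32, 0, 128/3, 0, -1024/45, 0, 2048/315, 0, …
L₀ from L_f via x↦r, Dx↦r'^{-1}Dx.
h=∫h₀ ⇒ L = L₀·Dx.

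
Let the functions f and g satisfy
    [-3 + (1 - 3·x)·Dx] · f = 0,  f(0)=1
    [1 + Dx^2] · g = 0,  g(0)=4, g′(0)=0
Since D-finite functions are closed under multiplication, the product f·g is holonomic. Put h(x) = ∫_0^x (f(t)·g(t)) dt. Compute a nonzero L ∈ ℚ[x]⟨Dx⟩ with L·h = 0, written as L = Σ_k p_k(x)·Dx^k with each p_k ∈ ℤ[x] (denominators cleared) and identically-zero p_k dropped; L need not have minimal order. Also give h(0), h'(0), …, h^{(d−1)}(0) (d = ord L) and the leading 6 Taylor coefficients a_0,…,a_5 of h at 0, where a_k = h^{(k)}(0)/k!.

f: a_k = 1, 3, 9, 27, 81, 243, …
g: a_k = 4, 0, -2, 0, 1/6, 0, …
Product ⇒ symmetric product L₀, ord ≤ 2.
h=∫₀ˣh₀: take L = L₀·Dx.
L = (-1 + 3·x)·Dx + 6·Dx^2 + (-1 + 3·x)·Dx^3  (order 3).
h: a_k = 0, 4, 6, 34/3, 51/2, 1837/30, …
ICs: h(0) = 0, h′(0) = 4, h′′(0) = 12.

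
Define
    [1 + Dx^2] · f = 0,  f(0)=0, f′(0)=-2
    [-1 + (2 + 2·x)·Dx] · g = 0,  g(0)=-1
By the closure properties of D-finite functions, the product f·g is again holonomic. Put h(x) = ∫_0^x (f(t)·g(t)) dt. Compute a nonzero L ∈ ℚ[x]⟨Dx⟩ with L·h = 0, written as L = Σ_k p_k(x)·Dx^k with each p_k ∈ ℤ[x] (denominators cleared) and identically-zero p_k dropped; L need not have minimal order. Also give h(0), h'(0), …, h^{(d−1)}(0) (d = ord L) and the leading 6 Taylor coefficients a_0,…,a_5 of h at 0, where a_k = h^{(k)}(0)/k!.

L = (7 + 8·x + 4·x^2)·Dx + (-4 - 4·x)·Dx^2 + (4 + 8·x + 4·x^2)·Dx^3  (order 3).
h: a_k = 0, 0, 1, 1/3, -7/48, -1/120, …
ICs: h(0) = 0, h′(0) = 0, h′′(0) = 2.

f: a_k = 0, -2, 0, 1/3, 0, -1/60, …
g: a_k = -1, -1/2, 1/8, -1/16, 5/128, -7/256, …
f·g: L₀ = L_f ⊗_s L_g, ord ≤ 2·1.
h=∫h₀ ⇒ L = L₀·Dx.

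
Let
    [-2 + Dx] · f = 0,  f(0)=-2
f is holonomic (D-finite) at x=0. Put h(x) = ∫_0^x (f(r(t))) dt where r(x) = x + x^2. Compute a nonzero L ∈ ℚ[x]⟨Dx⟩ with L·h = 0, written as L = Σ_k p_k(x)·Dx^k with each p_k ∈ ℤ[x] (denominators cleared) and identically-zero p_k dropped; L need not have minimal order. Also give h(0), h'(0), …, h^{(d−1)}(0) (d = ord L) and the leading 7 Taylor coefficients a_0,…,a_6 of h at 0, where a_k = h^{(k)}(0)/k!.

L = (-2 - 4·x)·Dx + Dx^2  (order 2).
h: a_k = 0, -2, -2, -8/3, -8/3, -8/3, -104/45, …
ICs: h(0) = 0, h′(0) = -2.

f: a_k = -2, -4, -4, -8/3, -4/3, -8/15, -8/45, …
h₀=f(r): pull back L_f along r ⇒ L₀.
Integrate: L := L₀·Dx.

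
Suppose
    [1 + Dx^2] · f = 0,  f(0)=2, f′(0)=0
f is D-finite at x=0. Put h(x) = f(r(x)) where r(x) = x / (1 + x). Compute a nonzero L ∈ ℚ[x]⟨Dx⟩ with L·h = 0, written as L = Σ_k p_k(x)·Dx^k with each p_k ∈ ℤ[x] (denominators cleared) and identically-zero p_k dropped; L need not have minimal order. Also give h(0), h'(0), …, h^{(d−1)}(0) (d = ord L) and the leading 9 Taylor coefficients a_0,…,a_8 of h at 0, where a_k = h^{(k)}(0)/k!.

f: a_k = 2, 0, -1, 0, 1/12, 0, -1/360, 0, 1/20160, …
f∘r: x↦r, Dx↦Dx/r' in L_f ⇒ L₀.
L = 1 + (2 + 6·x + 6·x^2 + 2·x^3)·Dx + (1 + 4·x + 6·x^2 + 4·x^3 + x^4)·Dx^2  (order 2).
h: a_k = 2, 0, -1, 2, -35/12, 11/3, -1501/360, 87/20, -16699/4032, …
ICs: h(0) = 2, h′(0) = 0.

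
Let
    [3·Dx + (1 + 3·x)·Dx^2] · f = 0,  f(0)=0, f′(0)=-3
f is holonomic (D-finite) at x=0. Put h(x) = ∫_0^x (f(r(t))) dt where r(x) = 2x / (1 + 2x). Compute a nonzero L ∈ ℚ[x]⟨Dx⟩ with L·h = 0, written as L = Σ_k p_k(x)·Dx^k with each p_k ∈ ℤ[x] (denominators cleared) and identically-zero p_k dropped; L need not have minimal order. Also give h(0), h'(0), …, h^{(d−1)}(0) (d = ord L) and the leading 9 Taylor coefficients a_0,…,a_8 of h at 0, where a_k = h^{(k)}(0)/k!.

L = (10 + 32·x)·Dx^2 + (1 + 10·x + 16·x^2)·Dx^3  (order 3).
h: a_k = 0, 0, -3, 10, -42, 204, -5456/5, 6240, -262128/7, …
ICs: h(0) = 0, h′(0) = 0, h′′(0) = -6.

f: a_k = 0, -3, 9/2, -9, 81/4, -243/5, 243/2, -2187/7, 6561/8, …
Change of var in L_f (x↦r) gives L₀.
h=∫₀ˣh₀: take L = L₀·Dx.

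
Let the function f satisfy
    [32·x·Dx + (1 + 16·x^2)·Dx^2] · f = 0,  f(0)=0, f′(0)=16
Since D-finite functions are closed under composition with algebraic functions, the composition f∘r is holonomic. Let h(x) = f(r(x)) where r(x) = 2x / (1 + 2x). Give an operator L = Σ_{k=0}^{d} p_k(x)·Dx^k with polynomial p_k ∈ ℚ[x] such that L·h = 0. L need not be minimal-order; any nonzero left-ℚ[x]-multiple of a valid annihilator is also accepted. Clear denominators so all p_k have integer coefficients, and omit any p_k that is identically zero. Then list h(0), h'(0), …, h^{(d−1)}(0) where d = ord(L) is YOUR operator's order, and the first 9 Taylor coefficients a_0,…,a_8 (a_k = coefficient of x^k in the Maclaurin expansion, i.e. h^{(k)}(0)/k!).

L = (4 + 136·x)·Dx + (1 + 4·x + 68·x^2)·Dx^2  (order 2).
h: a_k = 0, 32, -64, -1664/3, 3840, 51712/5, -625664/3, 1488896/7, 9891840, …
ICs: h(0) = 0, h′(0) = 32.

f: a_k = 0, 16, 0, -256/3, 0, 4096/5, 0, -65536/7, 0, …
L₀ from L_f via x↦r, Dx↦r'^{-1}Dx.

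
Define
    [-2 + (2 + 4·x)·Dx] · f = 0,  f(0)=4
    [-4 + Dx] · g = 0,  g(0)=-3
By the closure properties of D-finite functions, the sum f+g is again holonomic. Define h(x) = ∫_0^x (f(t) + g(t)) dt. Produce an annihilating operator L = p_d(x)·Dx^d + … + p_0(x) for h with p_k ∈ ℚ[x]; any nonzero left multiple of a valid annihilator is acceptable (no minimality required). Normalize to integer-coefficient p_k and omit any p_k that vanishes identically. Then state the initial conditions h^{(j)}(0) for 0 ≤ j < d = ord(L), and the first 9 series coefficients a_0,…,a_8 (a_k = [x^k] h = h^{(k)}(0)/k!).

L = (20 + 32·x)·Dx + (-17 - 64·x - 64·x^2)·Dx^2 + (3 + 14·x + 16·x^2)·Dx^3  (order 3).
h: a_k = 0, 1, -4, -26/3, -15/2, -69/10, -221/60, -1339/420, -631/3360, …
ICs: h(0) = 0, h′(0) = 1, h′′(0) = -8.

f: a_k = 4, 4, -2, 2, -5/2, 7/2, -21/4, 33/4, -429/32, …
g: a_k = -3, -12, -24, -32, -32, -128/5, -256/15, -1024/105, -512/105, …
f+g: L₀ = lclm(L_f,L_g), ord ≤ 1+1.
∫: right-multiply L₀ by Dx.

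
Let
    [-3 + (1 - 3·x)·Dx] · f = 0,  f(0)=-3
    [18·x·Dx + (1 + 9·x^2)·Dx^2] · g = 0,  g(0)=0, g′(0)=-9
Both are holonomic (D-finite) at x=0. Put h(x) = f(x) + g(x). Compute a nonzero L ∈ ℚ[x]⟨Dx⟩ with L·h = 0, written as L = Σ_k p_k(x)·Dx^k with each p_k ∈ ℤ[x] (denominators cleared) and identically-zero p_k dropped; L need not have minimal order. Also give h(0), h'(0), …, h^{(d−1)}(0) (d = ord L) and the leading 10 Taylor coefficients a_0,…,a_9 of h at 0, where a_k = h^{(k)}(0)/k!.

f: a_k = -3, -9, -27, -81, -243, -729, -2187, -6561, -19683, -59049, …
g: a_k = 0, -9, 0, 27, 0, -729/5, 0, 6561/7, 0, -6561, …
Weyl lclm of L_f,L_g ⇒ L₀ (ord ≤ 3).
L = (-18 + 216·x + 486·x^2)·Dx + (12 - 18·x + 108·x^2 + 486·x^3)·Dx^2 + (-1 + 81·x^4)·Dx^3  (order 3).
h: a_k = -3, -18, -27, -54, -243, -4374/5, -2187, -39366/7, -19683, -65610, …
ICs: h(0) = -3, h′(0) = -18, h′′(0) = -54.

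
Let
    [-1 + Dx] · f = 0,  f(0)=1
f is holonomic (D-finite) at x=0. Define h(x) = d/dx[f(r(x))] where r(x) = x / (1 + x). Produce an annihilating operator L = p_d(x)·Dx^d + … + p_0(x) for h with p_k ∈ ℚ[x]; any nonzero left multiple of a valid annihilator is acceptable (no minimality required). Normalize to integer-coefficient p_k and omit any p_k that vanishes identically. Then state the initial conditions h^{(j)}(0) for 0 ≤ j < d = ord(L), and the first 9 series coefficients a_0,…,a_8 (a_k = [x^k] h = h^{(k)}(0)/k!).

L = (-1 - 2·x) + (-1 - 2·x - x^2)·Dx  (order 1).
h: a_k = 1, -1, 1/2, 1/6, -19/24, 151/120, -1091/720, 7841/5040, -56519/40320, …
ICs: h(0) = 1.

f: a_k = 1, 1, 1/2, 1/6, 1/24, 1/120, 1/720, 1/5040, 1/40320, …
L₀ from L_f via x↦r, Dx↦r'^{-1}Dx.
h=h₀': d/dx-closure on L₀ ⇒ L.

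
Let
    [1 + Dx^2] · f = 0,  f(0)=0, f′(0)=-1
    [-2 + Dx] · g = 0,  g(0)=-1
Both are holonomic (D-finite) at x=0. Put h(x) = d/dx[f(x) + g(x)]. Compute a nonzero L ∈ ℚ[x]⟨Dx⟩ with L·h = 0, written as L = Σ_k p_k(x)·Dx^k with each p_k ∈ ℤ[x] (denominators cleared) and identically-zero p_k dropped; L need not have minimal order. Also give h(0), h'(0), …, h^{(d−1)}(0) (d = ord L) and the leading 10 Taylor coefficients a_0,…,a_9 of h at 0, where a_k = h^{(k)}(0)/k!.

f: a_k = 0, -1, 0, 1/6, 0, -1/120, 0, 1/5040, 0, -1/362880, …
g: a_k = -1, -2, -2, -4/3, -2/3, -4/15, -4/45, -8/315, -2/315, -4/2835, …
h₀=f+g: left-lcm gives L₀, ord ≤ 3.
h=h₀': d/dx-closure on L₀ ⇒ L.
L = 2 - Dx + 2·Dx^2 - Dx^3  (order 3).
h: a_k = -3, -4, -7/2, -8/3, -11/8, -8/15, -127/720, -16/315, -57/4480, -8/2835, …
ICs: h(0) = -3, h′(0) = -4, h′′(0) = -7.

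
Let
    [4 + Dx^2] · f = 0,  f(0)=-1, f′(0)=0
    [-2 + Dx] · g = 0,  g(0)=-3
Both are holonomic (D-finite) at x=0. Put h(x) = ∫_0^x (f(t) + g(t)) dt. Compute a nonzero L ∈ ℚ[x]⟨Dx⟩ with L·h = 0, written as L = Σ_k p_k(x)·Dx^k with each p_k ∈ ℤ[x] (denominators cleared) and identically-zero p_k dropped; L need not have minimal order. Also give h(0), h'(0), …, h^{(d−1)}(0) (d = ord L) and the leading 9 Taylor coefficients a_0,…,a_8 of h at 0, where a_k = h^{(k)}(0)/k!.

f: a_k = -1, 0, 2, 0, -2/3, 0, 4/45, 0, -2/315, …
g: a_k = -3, -6, -6, -4, -2, -4/5, -4/15, -8/105, -2/105, …
Sum ⇒ L₀ = lclm(L_f,L_g) in ℚ(x)⟨Dx⟩.
∫: right-multiply L₀ by Dx.
L = -8·Dx + 4·Dx^2 - 2·Dx^3 + Dx^4  (order 4).
h: a_k = 0, -4, -3, -4/3, -1, -8/15, -2/15, -8/315, -1/105, …
ICs: h(0) = 0, h′(0) = -4, h′′(0) = -6, h′′′(0) = -8.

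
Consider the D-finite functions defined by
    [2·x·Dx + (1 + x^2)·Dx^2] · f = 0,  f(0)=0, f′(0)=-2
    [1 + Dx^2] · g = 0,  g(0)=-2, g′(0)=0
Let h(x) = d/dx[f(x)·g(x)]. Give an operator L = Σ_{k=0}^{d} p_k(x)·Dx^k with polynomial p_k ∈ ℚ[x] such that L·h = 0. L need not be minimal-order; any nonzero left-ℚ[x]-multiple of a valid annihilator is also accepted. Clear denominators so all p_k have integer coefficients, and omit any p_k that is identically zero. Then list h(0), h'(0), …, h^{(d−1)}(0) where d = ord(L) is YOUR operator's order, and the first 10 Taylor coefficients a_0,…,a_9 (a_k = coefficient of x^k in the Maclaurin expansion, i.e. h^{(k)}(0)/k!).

f: a_k = 0, -2, 0, 2/3, 0, -2/5, 0, 2/7, 0, -2/9, …
g: a_k = -2, 0, 1, 0, -1/12, 0, 1/360, 0, -1/20160, 0, …
L₀ := L_f ⊗_s L_g (sym. prod.), ord ≤ 4.
h₀' ⇒ L via d/dx closure of L₀.
L = (110 + 294·x^2 + 461·x^4 + 96·x^6 + 12·x^8 + 2·x^10 + x^12) + (68·x + 284·x^3 + 280·x^5 + 80·x^7 + 20·x^9 + 4·x^11)·Dx + (120 + 340·x^2 + 534·x^4 + 148·x^6 + 32·x^8 + 8·x^10 + 2·x^12)·Dx^2 + (68·x + 284·x^3 + 280·x^5 + 80·x^7 + 20·x^9 + 4·x^11)·Dx^3 + (10 + 46·x^2 + 73·x^4 + 52·x^6 + 20·x^8 + 6·x^10 + x^12)·Dx^4  (order 4).
h: a_k = 4, 0, -10, 0, 49/6, 0, -1301/180, 0, 23147/3360, 0, …
ICs: h(0) = 4, h′(0) = 0, h′′(0) = -20, h′′′(0) = 0.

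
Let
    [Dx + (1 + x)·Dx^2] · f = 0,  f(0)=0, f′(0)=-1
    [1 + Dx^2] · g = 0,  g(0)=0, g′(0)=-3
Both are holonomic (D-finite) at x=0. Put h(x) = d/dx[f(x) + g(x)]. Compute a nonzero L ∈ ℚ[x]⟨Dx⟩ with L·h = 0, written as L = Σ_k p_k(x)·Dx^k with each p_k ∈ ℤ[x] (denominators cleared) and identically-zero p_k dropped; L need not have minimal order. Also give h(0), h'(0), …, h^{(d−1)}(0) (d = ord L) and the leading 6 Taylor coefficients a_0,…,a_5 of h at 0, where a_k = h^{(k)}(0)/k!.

f: a_k = 0, -1, 1/2, -1/3, 1/4, -1/5, …
g: a_k = 0, -3, 0, 1/2, 0, -1/40, …
Weyl lclm of L_f,L_g ⇒ L₀ (ord ≤ 4).
Derive L from L₀ (diff closure).
L = (7 + 2·x + x^2) + (3 + 5·x + 3·x^2 + x^3)·Dx + (7 + 2·x + x^2)·Dx^2 + (3 + 5·x + 3·x^2 + x^3)·Dx^3  (order 3).
h: a_k = -4, 1, 1/2, 1, -9/8, 1, …
ICs: h(0) = -4, h′(0) = 1, h′′(0) = 1.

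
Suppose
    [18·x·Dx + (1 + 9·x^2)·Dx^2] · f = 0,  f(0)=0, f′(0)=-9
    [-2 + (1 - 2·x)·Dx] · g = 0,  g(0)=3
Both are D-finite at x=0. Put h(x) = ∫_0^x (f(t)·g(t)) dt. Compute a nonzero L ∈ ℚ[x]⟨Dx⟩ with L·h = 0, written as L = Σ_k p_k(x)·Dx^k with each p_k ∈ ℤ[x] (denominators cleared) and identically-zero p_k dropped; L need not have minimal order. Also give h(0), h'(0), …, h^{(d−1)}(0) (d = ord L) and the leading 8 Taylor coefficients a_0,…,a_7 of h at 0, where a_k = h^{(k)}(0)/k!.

L = 36·x·Dx + (4 - 18·x + 72·x^2)·Dx^2 + (-1 + 2·x - 9·x^2 + 18·x^3)·Dx^3  (order 3).
h: a_k = 0, 0, -27/2, -18, -27/4, -54/5, -909/10, -5454/35, …
ICs: h(0) = 0, h′(0) = 0, h′′(0) = -27.

f: a_k = 0, -9, 0, 27, 0, -729/5, 0, 6561/7, …
g: a_k = 3, 6, 12, 24, 48, 96, 192, 384, …
f·g: L₀ = L_f ⊗_s L_g, ord ≤ 2·1.
h=∫₀ˣh₀: take L = L₀·Dx.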